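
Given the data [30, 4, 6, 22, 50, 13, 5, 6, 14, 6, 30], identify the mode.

6

Step 1: Count the frequency of each value:
  4: appears 1 time(s)
  5: appears 1 time(s)
  6: appears 3 time(s)
  13: appears 1 time(s)
  14: appears 1 time(s)
  22: appears 1 time(s)
  30: appears 2 time(s)
  50: appears 1 time(s)
Step 2: The value 6 appears most frequently (3 times).
Step 3: Mode = 6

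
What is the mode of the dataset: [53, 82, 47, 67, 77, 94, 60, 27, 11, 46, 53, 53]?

53

Step 1: Count the frequency of each value:
  11: appears 1 time(s)
  27: appears 1 time(s)
  46: appears 1 time(s)
  47: appears 1 time(s)
  53: appears 3 time(s)
  60: appears 1 time(s)
  67: appears 1 time(s)
  77: appears 1 time(s)
  82: appears 1 time(s)
  94: appears 1 time(s)
Step 2: The value 53 appears most frequently (3 times).
Step 3: Mode = 53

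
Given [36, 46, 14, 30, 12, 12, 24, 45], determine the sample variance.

200.2679

Step 1: Compute the mean: (36 + 46 + 14 + 30 + 12 + 12 + 24 + 45) / 8 = 27.375
Step 2: Compute squared deviations from the mean:
  (36 - 27.375)^2 = 74.3906
  (46 - 27.375)^2 = 346.8906
  (14 - 27.375)^2 = 178.8906
  (30 - 27.375)^2 = 6.8906
  (12 - 27.375)^2 = 236.3906
  (12 - 27.375)^2 = 236.3906
  (24 - 27.375)^2 = 11.3906
  (45 - 27.375)^2 = 310.6406
Step 3: Sum of squared deviations = 1401.875
Step 4: Sample variance = 1401.875 / 7 = 200.2679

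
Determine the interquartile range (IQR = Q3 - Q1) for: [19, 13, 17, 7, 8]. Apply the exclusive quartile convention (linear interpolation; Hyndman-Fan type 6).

10.5

Step 1: Sort the data: [7, 8, 13, 17, 19]
Step 2: n = 5
Step 3: Using the exclusive quartile method:
  Q1 = 7.5
  Q2 (median) = 13
  Q3 = 18
  IQR = Q3 - Q1 = 18 - 7.5 = 10.5
Step 4: IQR = 10.5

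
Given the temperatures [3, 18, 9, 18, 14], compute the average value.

12.4

Step 1: Sum all values: 3 + 18 + 9 + 18 + 14 = 62
Step 2: Count the number of values: n = 5
Step 3: Mean = sum / n = 62 / 5 = 12.4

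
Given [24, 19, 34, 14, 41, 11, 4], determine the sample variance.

170

Step 1: Compute the mean: (24 + 19 + 34 + 14 + 41 + 11 + 4) / 7 = 21
Step 2: Compute squared deviations from the mean:
  (24 - 21)^2 = 9
  (19 - 21)^2 = 4
  (34 - 21)^2 = 169
  (14 - 21)^2 = 49
  (41 - 21)^2 = 400
  (11 - 21)^2 = 100
  (4 - 21)^2 = 289
Step 3: Sum of squared deviations = 1020
Step 4: Sample variance = 1020 / 6 = 170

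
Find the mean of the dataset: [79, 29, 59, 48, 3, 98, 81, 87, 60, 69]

61.3

Step 1: Sum all values: 79 + 29 + 59 + 48 + 3 + 98 + 81 + 87 + 60 + 69 = 613
Step 2: Count the number of values: n = 10
Step 3: Mean = sum / n = 613 / 10 = 61.3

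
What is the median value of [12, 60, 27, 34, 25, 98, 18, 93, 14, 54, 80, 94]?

44

Step 1: Sort the data in ascending order: [12, 14, 18, 25, 27, 34, 54, 60, 80, 93, 94, 98]
Step 2: The number of values is n = 12.
Step 3: Since n is even, the median is the average of positions 6 and 7:
  Median = (34 + 54) / 2 = 44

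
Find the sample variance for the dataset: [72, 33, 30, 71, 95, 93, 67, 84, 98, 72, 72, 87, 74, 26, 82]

536.2571

Step 1: Compute the mean: (72 + 33 + 30 + 71 + 95 + 93 + 67 + 84 + 98 + 72 + 72 + 87 + 74 + 26 + 82) / 15 = 70.4
Step 2: Compute squared deviations from the mean:
  (72 - 70.4)^2 = 2.56
  (33 - 70.4)^2 = 1398.76
  (30 - 70.4)^2 = 1632.16
  (71 - 70.4)^2 = 0.36
  (95 - 70.4)^2 = 605.16
  (93 - 70.4)^2 = 510.76
  (67 - 70.4)^2 = 11.56
  (84 - 70.4)^2 = 184.96
  (98 - 70.4)^2 = 761.76
  (72 - 70.4)^2 = 2.56
  (72 - 70.4)^2 = 2.56
  (87 - 70.4)^2 = 275.56
  (74 - 70.4)^2 = 12.96
  (26 - 70.4)^2 = 1971.36
  (82 - 70.4)^2 = 134.56
Step 3: Sum of squared deviations = 7507.6
Step 4: Sample variance = 7507.6 / 14 = 536.2571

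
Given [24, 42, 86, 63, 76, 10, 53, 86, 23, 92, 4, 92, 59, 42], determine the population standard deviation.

29.4119

Step 1: Compute the mean: 53.7143
Step 2: Sum of squared deviations from the mean: 12110.8571
Step 3: Population variance = 12110.8571 / 14 = 865.0612
Step 4: Standard deviation = sqrt(865.0612) = 29.4119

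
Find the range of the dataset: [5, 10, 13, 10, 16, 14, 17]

12

Step 1: Identify the maximum value: max = 17
Step 2: Identify the minimum value: min = 5
Step 3: Range = max - min = 17 - 5 = 12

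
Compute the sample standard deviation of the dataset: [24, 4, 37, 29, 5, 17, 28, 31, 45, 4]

14.4699

Step 1: Compute the mean: 22.4
Step 2: Sum of squared deviations from the mean: 1884.4
Step 3: Sample variance = 1884.4 / 9 = 209.3778
Step 4: Standard deviation = sqrt(209.3778) = 14.4699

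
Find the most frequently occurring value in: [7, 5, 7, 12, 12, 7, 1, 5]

7

Step 1: Count the frequency of each value:
  1: appears 1 time(s)
  5: appears 2 time(s)
  7: appears 3 time(s)
  12: appears 2 time(s)
Step 2: The value 7 appears most frequently (3 times).
Step 3: Mode = 7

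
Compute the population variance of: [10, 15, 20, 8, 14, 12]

14.8056

Step 1: Compute the mean: (10 + 15 + 20 + 8 + 14 + 12) / 6 = 13.1667
Step 2: Compute squared deviations from the mean:
  (10 - 13.1667)^2 = 10.0278
  (15 - 13.1667)^2 = 3.3611
  (20 - 13.1667)^2 = 46.6944
  (8 - 13.1667)^2 = 26.6944
  (14 - 13.1667)^2 = 0.6944
  (12 - 13.1667)^2 = 1.3611
Step 3: Sum of squared deviations = 88.8333
Step 4: Population variance = 88.8333 / 6 = 14.8056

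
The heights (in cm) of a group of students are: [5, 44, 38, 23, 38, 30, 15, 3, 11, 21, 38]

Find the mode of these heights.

38

Step 1: Count the frequency of each value:
  3: appears 1 time(s)
  5: appears 1 time(s)
  11: appears 1 time(s)
  15: appears 1 time(s)
  21: appears 1 time(s)
  23: appears 1 time(s)
  30: appears 1 time(s)
  38: appears 3 time(s)
  44: appears 1 time(s)
Step 2: The value 38 appears most frequently (3 times).
Step 3: Mode = 38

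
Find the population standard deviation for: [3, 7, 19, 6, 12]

5.6071

Step 1: Compute the mean: 9.4
Step 2: Sum of squared deviations from the mean: 157.2
Step 3: Population variance = 157.2 / 5 = 31.44
Step 4: Standard deviation = sqrt(31.44) = 5.6071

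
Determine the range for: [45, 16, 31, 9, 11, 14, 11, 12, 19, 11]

36

Step 1: Identify the maximum value: max = 45
Step 2: Identify the minimum value: min = 9
Step 3: Range = max - min = 45 - 9 = 36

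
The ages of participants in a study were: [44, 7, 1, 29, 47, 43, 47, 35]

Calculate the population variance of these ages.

289.7344

Step 1: Compute the mean: (44 + 7 + 1 + 29 + 47 + 43 + 47 + 35) / 8 = 31.625
Step 2: Compute squared deviations from the mean:
  (44 - 31.625)^2 = 153.1406
  (7 - 31.625)^2 = 606.3906
  (1 - 31.625)^2 = 937.8906
  (29 - 31.625)^2 = 6.8906
  (47 - 31.625)^2 = 236.3906
  (43 - 31.625)^2 = 129.3906
  (47 - 31.625)^2 = 236.3906
  (35 - 31.625)^2 = 11.3906
Step 3: Sum of squared deviations = 2317.875
Step 4: Population variance = 2317.875 / 8 = 289.7344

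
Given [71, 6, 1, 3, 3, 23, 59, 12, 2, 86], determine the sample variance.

1063.8222

Step 1: Compute the mean: (71 + 6 + 1 + 3 + 3 + 23 + 59 + 12 + 2 + 86) / 10 = 26.6
Step 2: Compute squared deviations from the mean:
  (71 - 26.6)^2 = 1971.36
  (6 - 26.6)^2 = 424.36
  (1 - 26.6)^2 = 655.36
  (3 - 26.6)^2 = 556.96
  (3 - 26.6)^2 = 556.96
  (23 - 26.6)^2 = 12.96
  (59 - 26.6)^2 = 1049.76
  (12 - 26.6)^2 = 213.16
  (2 - 26.6)^2 = 605.16
  (86 - 26.6)^2 = 3528.36
Step 3: Sum of squared deviations = 9574.4
Step 4: Sample variance = 9574.4 / 9 = 1063.8222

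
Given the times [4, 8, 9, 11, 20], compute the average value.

10.4

Step 1: Sum all values: 4 + 8 + 9 + 11 + 20 = 52
Step 2: Count the number of values: n = 5
Step 3: Mean = sum / n = 52 / 5 = 10.4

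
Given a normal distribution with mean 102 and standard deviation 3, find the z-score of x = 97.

-1.6667

Step 1: Recall the z-score formula: z = (x - mu) / sigma
Step 2: Substitute values: z = (97 - 102) / 3
Step 3: z = -5 / 3 = -1.6667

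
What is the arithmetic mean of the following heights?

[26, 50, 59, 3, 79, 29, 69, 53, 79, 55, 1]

45.7273

Step 1: Sum all values: 26 + 50 + 59 + 3 + 79 + 29 + 69 + 53 + 79 + 55 + 1 = 503
Step 2: Count the number of values: n = 11
Step 3: Mean = sum / n = 503 / 11 = 45.7273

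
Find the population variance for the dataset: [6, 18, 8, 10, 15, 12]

16.5833

Step 1: Compute the mean: (6 + 18 + 8 + 10 + 15 + 12) / 6 = 11.5
Step 2: Compute squared deviations from the mean:
  (6 - 11.5)^2 = 30.25
  (18 - 11.5)^2 = 42.25
  (8 - 11.5)^2 = 12.25
  (10 - 11.5)^2 = 2.25
  (15 - 11.5)^2 = 12.25
  (12 - 11.5)^2 = 0.25
Step 3: Sum of squared deviations = 99.5
Step 4: Population variance = 99.5 / 6 = 16.5833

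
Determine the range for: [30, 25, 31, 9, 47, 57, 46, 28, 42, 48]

48

Step 1: Identify the maximum value: max = 57
Step 2: Identify the minimum value: min = 9
Step 3: Range = max - min = 57 - 9 = 48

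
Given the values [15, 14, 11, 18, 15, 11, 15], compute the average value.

14.1429

Step 1: Sum all values: 15 + 14 + 11 + 18 + 15 + 11 + 15 = 99
Step 2: Count the number of values: n = 7
Step 3: Mean = sum / n = 99 / 7 = 14.1429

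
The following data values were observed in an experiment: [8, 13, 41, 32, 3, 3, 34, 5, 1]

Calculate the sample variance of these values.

245.0278

Step 1: Compute the mean: (8 + 13 + 41 + 32 + 3 + 3 + 34 + 5 + 1) / 9 = 15.5556
Step 2: Compute squared deviations from the mean:
  (8 - 15.5556)^2 = 57.0864
  (13 - 15.5556)^2 = 6.5309
  (41 - 15.5556)^2 = 647.4198
  (32 - 15.5556)^2 = 270.4198
  (3 - 15.5556)^2 = 157.642
  (3 - 15.5556)^2 = 157.642
  (34 - 15.5556)^2 = 340.1975
  (5 - 15.5556)^2 = 111.4198
  (1 - 15.5556)^2 = 211.8642
Step 3: Sum of squared deviations = 1960.2222
Step 4: Sample variance = 1960.2222 / 8 = 245.0278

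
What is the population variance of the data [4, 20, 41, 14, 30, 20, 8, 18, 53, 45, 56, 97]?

635.3056

Step 1: Compute the mean: (4 + 20 + 41 + 14 + 30 + 20 + 8 + 18 + 53 + 45 + 56 + 97) / 12 = 33.8333
Step 2: Compute squared deviations from the mean:
  (4 - 33.8333)^2 = 890.0278
  (20 - 33.8333)^2 = 191.3611
  (41 - 33.8333)^2 = 51.3611
  (14 - 33.8333)^2 = 393.3611
  (30 - 33.8333)^2 = 14.6944
  (20 - 33.8333)^2 = 191.3611
  (8 - 33.8333)^2 = 667.3611
  (18 - 33.8333)^2 = 250.6944
  (53 - 33.8333)^2 = 367.3611
  (45 - 33.8333)^2 = 124.6944
  (56 - 33.8333)^2 = 491.3611
  (97 - 33.8333)^2 = 3990.0278
Step 3: Sum of squared deviations = 7623.6667
Step 4: Population variance = 7623.6667 / 12 = 635.3056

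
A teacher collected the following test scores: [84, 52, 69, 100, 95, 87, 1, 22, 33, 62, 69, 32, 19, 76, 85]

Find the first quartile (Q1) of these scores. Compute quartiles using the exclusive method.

32

Step 1: Sort the data: [1, 19, 22, 32, 33, 52, 62, 69, 69, 76, 84, 85, 87, 95, 100]
Step 2: n = 15
Step 3: Using the exclusive quartile method:
  Q1 = 32
  Q2 (median) = 69
  Q3 = 85
  IQR = Q3 - Q1 = 85 - 32 = 53
Step 4: Q1 = 32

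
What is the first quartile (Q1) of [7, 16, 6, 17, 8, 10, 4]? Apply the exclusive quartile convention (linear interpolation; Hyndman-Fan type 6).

6

Step 1: Sort the data: [4, 6, 7, 8, 10, 16, 17]
Step 2: n = 7
Step 3: Using the exclusive quartile method:
  Q1 = 6
  Q2 (median) = 8
  Q3 = 16
  IQR = Q3 - Q1 = 16 - 6 = 10
Step 4: Q1 = 6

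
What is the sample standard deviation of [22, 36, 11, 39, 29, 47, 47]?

13.2791

Step 1: Compute the mean: 33
Step 2: Sum of squared deviations from the mean: 1058
Step 3: Sample variance = 1058 / 6 = 176.3333
Step 4: Standard deviation = sqrt(176.3333) = 13.2791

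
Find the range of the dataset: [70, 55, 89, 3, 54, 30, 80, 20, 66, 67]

86

Step 1: Identify the maximum value: max = 89
Step 2: Identify the minimum value: min = 3
Step 3: Range = max - min = 89 - 3 = 86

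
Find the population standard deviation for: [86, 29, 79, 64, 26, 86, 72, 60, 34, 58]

21.6019

Step 1: Compute the mean: 59.4
Step 2: Sum of squared deviations from the mean: 4666.4
Step 3: Population variance = 4666.4 / 10 = 466.64
Step 4: Standard deviation = sqrt(466.64) = 21.6019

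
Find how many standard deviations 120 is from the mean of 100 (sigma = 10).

2

Step 1: Recall the z-score formula: z = (x - mu) / sigma
Step 2: Substitute values: z = (120 - 100) / 10
Step 3: z = 20 / 10 = 2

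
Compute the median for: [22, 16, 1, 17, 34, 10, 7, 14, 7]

14

Step 1: Sort the data in ascending order: [1, 7, 7, 10, 14, 16, 17, 22, 34]
Step 2: The number of values is n = 9.
Step 3: Since n is odd, the median is the middle value at position 5: 14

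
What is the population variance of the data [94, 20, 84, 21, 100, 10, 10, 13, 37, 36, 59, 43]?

996.0764

Step 1: Compute the mean: (94 + 20 + 84 + 21 + 100 + 10 + 10 + 13 + 37 + 36 + 59 + 43) / 12 = 43.9167
Step 2: Compute squared deviations from the mean:
  (94 - 43.9167)^2 = 2508.3403
  (20 - 43.9167)^2 = 572.0069
  (84 - 43.9167)^2 = 1606.6736
  (21 - 43.9167)^2 = 525.1736
  (100 - 43.9167)^2 = 3145.3403
  (10 - 43.9167)^2 = 1150.3403
  (10 - 43.9167)^2 = 1150.3403
  (13 - 43.9167)^2 = 955.8403
  (37 - 43.9167)^2 = 47.8403
  (36 - 43.9167)^2 = 62.6736
  (59 - 43.9167)^2 = 227.5069
  (43 - 43.9167)^2 = 0.8403
Step 3: Sum of squared deviations = 11952.9167
Step 4: Population variance = 11952.9167 / 12 = 996.0764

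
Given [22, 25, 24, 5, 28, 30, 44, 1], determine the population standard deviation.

12.8738

Step 1: Compute the mean: 22.375
Step 2: Sum of squared deviations from the mean: 1325.875
Step 3: Population variance = 1325.875 / 8 = 165.7344
Step 4: Standard deviation = sqrt(165.7344) = 12.8738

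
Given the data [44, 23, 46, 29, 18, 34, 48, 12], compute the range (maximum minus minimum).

36

Step 1: Identify the maximum value: max = 48
Step 2: Identify the minimum value: min = 12
Step 3: Range = max - min = 48 - 12 = 36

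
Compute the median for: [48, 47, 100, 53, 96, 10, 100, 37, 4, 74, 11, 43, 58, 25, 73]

48

Step 1: Sort the data in ascending order: [4, 10, 11, 25, 37, 43, 47, 48, 53, 58, 73, 74, 96, 100, 100]
Step 2: The number of values is n = 15.
Step 3: Since n is odd, the median is the middle value at position 8: 48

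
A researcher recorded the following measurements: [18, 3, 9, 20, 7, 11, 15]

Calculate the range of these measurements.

17

Step 1: Identify the maximum value: max = 20
Step 2: Identify the minimum value: min = 3
Step 3: Range = max - min = 20 - 3 = 17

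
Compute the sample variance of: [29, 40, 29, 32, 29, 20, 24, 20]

43.8393

Step 1: Compute the mean: (29 + 40 + 29 + 32 + 29 + 20 + 24 + 20) / 8 = 27.875
Step 2: Compute squared deviations from the mean:
  (29 - 27.875)^2 = 1.2656
  (40 - 27.875)^2 = 147.0156
  (29 - 27.875)^2 = 1.2656
  (32 - 27.875)^2 = 17.0156
  (29 - 27.875)^2 = 1.2656
  (20 - 27.875)^2 = 62.0156
  (24 - 27.875)^2 = 15.0156
  (20 - 27.875)^2 = 62.0156
Step 3: Sum of squared deviations = 306.875
Step 4: Sample variance = 306.875 / 7 = 43.8393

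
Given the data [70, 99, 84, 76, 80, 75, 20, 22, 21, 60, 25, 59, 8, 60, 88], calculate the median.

60

Step 1: Sort the data in ascending order: [8, 20, 21, 22, 25, 59, 60, 60, 70, 75, 76, 80, 84, 88, 99]
Step 2: The number of values is n = 15.
Step 3: Since n is odd, the median is the middle value at position 8: 60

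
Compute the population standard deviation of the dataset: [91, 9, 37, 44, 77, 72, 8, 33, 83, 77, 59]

27.9391

Step 1: Compute the mean: 53.6364
Step 2: Sum of squared deviations from the mean: 8586.5455
Step 3: Population variance = 8586.5455 / 11 = 780.595
Step 4: Standard deviation = sqrt(780.595) = 27.9391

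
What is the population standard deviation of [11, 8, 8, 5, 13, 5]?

2.925

Step 1: Compute the mean: 8.3333
Step 2: Sum of squared deviations from the mean: 51.3333
Step 3: Population variance = 51.3333 / 6 = 8.5556
Step 4: Standard deviation = sqrt(8.5556) = 2.925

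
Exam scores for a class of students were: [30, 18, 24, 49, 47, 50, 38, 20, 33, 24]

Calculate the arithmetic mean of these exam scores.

33.3

Step 1: Sum all values: 30 + 18 + 24 + 49 + 47 + 50 + 38 + 20 + 33 + 24 = 333
Step 2: Count the number of values: n = 10
Step 3: Mean = sum / n = 333 / 10 = 33.3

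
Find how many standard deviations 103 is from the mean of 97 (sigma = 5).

1.2

Step 1: Recall the z-score formula: z = (x - mu) / sigma
Step 2: Substitute values: z = (103 - 97) / 5
Step 3: z = 6 / 5 = 1.2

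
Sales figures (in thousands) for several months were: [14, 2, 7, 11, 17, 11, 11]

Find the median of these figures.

11

Step 1: Sort the data in ascending order: [2, 7, 11, 11, 11, 14, 17]
Step 2: The number of values is n = 7.
Step 3: Since n is odd, the median is the middle value at position 4: 11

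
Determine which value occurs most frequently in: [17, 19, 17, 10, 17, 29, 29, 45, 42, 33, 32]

17

Step 1: Count the frequency of each value:
  10: appears 1 time(s)
  17: appears 3 time(s)
  19: appears 1 time(s)
  29: appears 2 time(s)
  32: appears 1 time(s)
  33: appears 1 time(s)
  42: appears 1 time(s)
  45: appears 1 time(s)
Step 2: The value 17 appears most frequently (3 times).
Step 3: Mode = 17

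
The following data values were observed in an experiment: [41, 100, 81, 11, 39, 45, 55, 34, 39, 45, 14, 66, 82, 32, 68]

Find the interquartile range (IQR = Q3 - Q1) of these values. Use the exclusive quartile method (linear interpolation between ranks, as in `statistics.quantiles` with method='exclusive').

34

Step 1: Sort the data: [11, 14, 32, 34, 39, 39, 41, 45, 45, 55, 66, 68, 81, 82, 100]
Step 2: n = 15
Step 3: Using the exclusive quartile method:
  Q1 = 34
  Q2 (median) = 45
  Q3 = 68
  IQR = Q3 - Q1 = 68 - 34 = 34
Step 4: IQR = 34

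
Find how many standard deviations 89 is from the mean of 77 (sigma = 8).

1.5

Step 1: Recall the z-score formula: z = (x - mu) / sigma
Step 2: Substitute values: z = (89 - 77) / 8
Step 3: z = 12 / 8 = 1.5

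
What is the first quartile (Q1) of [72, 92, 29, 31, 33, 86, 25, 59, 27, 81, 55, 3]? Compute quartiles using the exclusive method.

27.5

Step 1: Sort the data: [3, 25, 27, 29, 31, 33, 55, 59, 72, 81, 86, 92]
Step 2: n = 12
Step 3: Using the exclusive quartile method:
  Q1 = 27.5
  Q2 (median) = 44
  Q3 = 78.75
  IQR = Q3 - Q1 = 78.75 - 27.5 = 51.25
Step 4: Q1 = 27.5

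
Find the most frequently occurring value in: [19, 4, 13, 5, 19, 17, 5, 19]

19

Step 1: Count the frequency of each value:
  4: appears 1 time(s)
  5: appears 2 time(s)
  13: appears 1 time(s)
  17: appears 1 time(s)
  19: appears 3 time(s)
Step 2: The value 19 appears most frequently (3 times).
Step 3: Mode = 19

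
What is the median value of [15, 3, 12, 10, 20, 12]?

12

Step 1: Sort the data in ascending order: [3, 10, 12, 12, 15, 20]
Step 2: The number of values is n = 6.
Step 3: Since n is even, the median is the average of positions 3 and 4:
  Median = (12 + 12) / 2 = 12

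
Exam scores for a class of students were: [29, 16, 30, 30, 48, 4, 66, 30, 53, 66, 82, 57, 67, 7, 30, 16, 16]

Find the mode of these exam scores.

30

Step 1: Count the frequency of each value:
  4: appears 1 time(s)
  7: appears 1 time(s)
  16: appears 3 time(s)
  29: appears 1 time(s)
  30: appears 4 time(s)
  48: appears 1 time(s)
  53: appears 1 time(s)
  57: appears 1 time(s)
  66: appears 2 time(s)
  67: appears 1 time(s)
  82: appears 1 time(s)
Step 2: The value 30 appears most frequently (4 times).
Step 3: Mode = 30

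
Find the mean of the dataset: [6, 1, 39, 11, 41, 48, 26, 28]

25

Step 1: Sum all values: 6 + 1 + 39 + 11 + 41 + 48 + 26 + 28 = 200
Step 2: Count the number of values: n = 8
Step 3: Mean = sum / n = 200 / 8 = 25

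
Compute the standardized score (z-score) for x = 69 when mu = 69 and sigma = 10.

0

Step 1: Recall the z-score formula: z = (x - mu) / sigma
Step 2: Substitute values: z = (69 - 69) / 10
Step 3: z = 0 / 10 = 0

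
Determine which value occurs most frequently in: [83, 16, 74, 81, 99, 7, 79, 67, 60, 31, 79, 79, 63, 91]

79

Step 1: Count the frequency of each value:
  7: appears 1 time(s)
  16: appears 1 time(s)
  31: appears 1 time(s)
  60: appears 1 time(s)
  63: appears 1 time(s)
  67: appears 1 time(s)
  74: appears 1 time(s)
  79: appears 3 time(s)
  81: appears 1 time(s)
  83: appears 1 time(s)
  91: appears 1 time(s)
  99: appears 1 time(s)
Step 2: The value 79 appears most frequently (3 times).
Step 3: Mode = 79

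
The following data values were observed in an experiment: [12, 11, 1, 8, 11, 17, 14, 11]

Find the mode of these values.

11

Step 1: Count the frequency of each value:
  1: appears 1 time(s)
  8: appears 1 time(s)
  11: appears 3 time(s)
  12: appears 1 time(s)
  14: appears 1 time(s)
  17: appears 1 time(s)
Step 2: The value 11 appears most frequently (3 times).
Step 3: Mode = 11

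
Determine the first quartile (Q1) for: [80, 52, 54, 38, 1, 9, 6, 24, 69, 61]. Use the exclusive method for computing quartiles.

8.25

Step 1: Sort the data: [1, 6, 9, 24, 38, 52, 54, 61, 69, 80]
Step 2: n = 10
Step 3: Using the exclusive quartile method:
  Q1 = 8.25
  Q2 (median) = 45
  Q3 = 63
  IQR = Q3 - Q1 = 63 - 8.25 = 54.75
Step 4: Q1 = 8.25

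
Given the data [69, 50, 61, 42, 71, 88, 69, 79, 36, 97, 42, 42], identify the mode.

42

Step 1: Count the frequency of each value:
  36: appears 1 time(s)
  42: appears 3 time(s)
  50: appears 1 time(s)
  61: appears 1 time(s)
  69: appears 2 time(s)
  71: appears 1 time(s)
  79: appears 1 time(s)
  88: appears 1 time(s)
  97: appears 1 time(s)
Step 2: The value 42 appears most frequently (3 times).
Step 3: Mode = 42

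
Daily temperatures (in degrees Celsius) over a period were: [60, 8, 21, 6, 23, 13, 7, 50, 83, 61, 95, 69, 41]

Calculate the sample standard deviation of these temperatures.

30.6632

Step 1: Compute the mean: 41.3077
Step 2: Sum of squared deviations from the mean: 11282.7692
Step 3: Sample variance = 11282.7692 / 12 = 940.2308
Step 4: Standard deviation = sqrt(940.2308) = 30.6632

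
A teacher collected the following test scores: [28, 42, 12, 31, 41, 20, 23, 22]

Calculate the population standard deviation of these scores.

9.6946

Step 1: Compute the mean: 27.375
Step 2: Sum of squared deviations from the mean: 751.875
Step 3: Population variance = 751.875 / 8 = 93.9844
Step 4: Standard deviation = sqrt(93.9844) = 9.6946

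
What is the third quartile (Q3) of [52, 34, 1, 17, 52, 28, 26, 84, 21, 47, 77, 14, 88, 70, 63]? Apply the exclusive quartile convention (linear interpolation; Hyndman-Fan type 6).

70

Step 1: Sort the data: [1, 14, 17, 21, 26, 28, 34, 47, 52, 52, 63, 70, 77, 84, 88]
Step 2: n = 15
Step 3: Using the exclusive quartile method:
  Q1 = 21
  Q2 (median) = 47
  Q3 = 70
  IQR = Q3 - Q1 = 70 - 21 = 49
Step 4: Q3 = 70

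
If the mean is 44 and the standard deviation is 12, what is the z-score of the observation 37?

-0.5833

Step 1: Recall the z-score formula: z = (x - mu) / sigma
Step 2: Substitute values: z = (37 - 44) / 12
Step 3: z = -7 / 12 = -0.5833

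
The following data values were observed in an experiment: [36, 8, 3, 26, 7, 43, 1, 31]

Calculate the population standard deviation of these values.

15.4186

Step 1: Compute the mean: 19.375
Step 2: Sum of squared deviations from the mean: 1901.875
Step 3: Population variance = 1901.875 / 8 = 237.7344
Step 4: Standard deviation = sqrt(237.7344) = 15.4186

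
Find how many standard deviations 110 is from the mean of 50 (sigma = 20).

3

Step 1: Recall the z-score formula: z = (x - mu) / sigma
Step 2: Substitute values: z = (110 - 50) / 20
Step 3: z = 60 / 20 = 3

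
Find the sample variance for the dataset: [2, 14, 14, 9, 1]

39.5

Step 1: Compute the mean: (2 + 14 + 14 + 9 + 1) / 5 = 8
Step 2: Compute squared deviations from the mean:
  (2 - 8)^2 = 36
  (14 - 8)^2 = 36
  (14 - 8)^2 = 36
  (9 - 8)^2 = 1
  (1 - 8)^2 = 49
Step 3: Sum of squared deviations = 158
Step 4: Sample variance = 158 / 4 = 39.5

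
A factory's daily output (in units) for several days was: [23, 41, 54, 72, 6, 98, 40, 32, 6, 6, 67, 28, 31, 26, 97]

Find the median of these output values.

32

Step 1: Sort the data in ascending order: [6, 6, 6, 23, 26, 28, 31, 32, 40, 41, 54, 67, 72, 97, 98]
Step 2: The number of values is n = 15.
Step 3: Since n is odd, the median is the middle value at position 8: 32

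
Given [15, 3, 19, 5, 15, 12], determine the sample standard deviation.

6.253

Step 1: Compute the mean: 11.5
Step 2: Sum of squared deviations from the mean: 195.5
Step 3: Sample variance = 195.5 / 5 = 39.1
Step 4: Standard deviation = sqrt(39.1) = 6.253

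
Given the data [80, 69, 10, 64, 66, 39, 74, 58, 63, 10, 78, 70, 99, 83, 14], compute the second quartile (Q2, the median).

66

Step 1: Sort the data: [10, 10, 14, 39, 58, 63, 64, 66, 69, 70, 74, 78, 80, 83, 99]
Step 2: n = 15
Step 3: Q2 is the median. Since n is odd, it is the middle value at position 8: 66
Step 4: Q2 = 66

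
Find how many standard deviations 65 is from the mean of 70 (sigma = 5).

-1

Step 1: Recall the z-score formula: z = (x - mu) / sigma
Step 2: Substitute values: z = (65 - 70) / 5
Step 3: z = -5 / 5 = -1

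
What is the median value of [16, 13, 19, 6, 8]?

13

Step 1: Sort the data in ascending order: [6, 8, 13, 16, 19]
Step 2: The number of values is n = 5.
Step 3: Since n is odd, the median is the middle value at position 3: 13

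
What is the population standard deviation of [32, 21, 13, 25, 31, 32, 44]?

9.0981

Step 1: Compute the mean: 28.2857
Step 2: Sum of squared deviations from the mean: 579.4286
Step 3: Population variance = 579.4286 / 7 = 82.7755
Step 4: Standard deviation = sqrt(82.7755) = 9.0981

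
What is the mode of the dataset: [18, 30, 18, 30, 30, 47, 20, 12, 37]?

30

Step 1: Count the frequency of each value:
  12: appears 1 time(s)
  18: appears 2 time(s)
  20: appears 1 time(s)
  30: appears 3 time(s)
  37: appears 1 time(s)
  47: appears 1 time(s)
Step 2: The value 30 appears most frequently (3 times).
Step 3: Mode = 30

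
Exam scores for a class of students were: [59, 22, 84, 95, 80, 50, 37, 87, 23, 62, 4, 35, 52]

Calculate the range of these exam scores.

91

Step 1: Identify the maximum value: max = 95
Step 2: Identify the minimum value: min = 4
Step 3: Range = max - min = 95 - 4 = 91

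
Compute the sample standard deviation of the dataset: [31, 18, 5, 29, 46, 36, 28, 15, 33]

12.2859

Step 1: Compute the mean: 26.7778
Step 2: Sum of squared deviations from the mean: 1207.5556
Step 3: Sample variance = 1207.5556 / 8 = 150.9444
Step 4: Standard deviation = sqrt(150.9444) = 12.2859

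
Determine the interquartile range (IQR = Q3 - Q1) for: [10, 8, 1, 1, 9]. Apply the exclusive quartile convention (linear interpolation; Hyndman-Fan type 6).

8.5

Step 1: Sort the data: [1, 1, 8, 9, 10]
Step 2: n = 5
Step 3: Using the exclusive quartile method:
  Q1 = 1
  Q2 (median) = 8
  Q3 = 9.5
  IQR = Q3 - Q1 = 9.5 - 1 = 8.5
Step 4: IQR = 8.5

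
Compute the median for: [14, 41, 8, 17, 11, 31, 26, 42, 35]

26

Step 1: Sort the data in ascending order: [8, 11, 14, 17, 26, 31, 35, 41, 42]
Step 2: The number of values is n = 9.
Step 3: Since n is odd, the median is the middle value at position 5: 26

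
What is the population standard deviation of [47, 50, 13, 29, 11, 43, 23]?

14.8942

Step 1: Compute the mean: 30.8571
Step 2: Sum of squared deviations from the mean: 1552.8571
Step 3: Population variance = 1552.8571 / 7 = 221.8367
Step 4: Standard deviation = sqrt(221.8367) = 14.8942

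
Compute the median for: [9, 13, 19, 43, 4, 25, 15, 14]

14.5

Step 1: Sort the data in ascending order: [4, 9, 13, 14, 15, 19, 25, 43]
Step 2: The number of values is n = 8.
Step 3: Since n is even, the median is the average of positions 4 and 5:
  Median = (14 + 15) / 2 = 14.5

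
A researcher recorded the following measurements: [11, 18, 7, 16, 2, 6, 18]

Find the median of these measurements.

11

Step 1: Sort the data in ascending order: [2, 6, 7, 11, 16, 18, 18]
Step 2: The number of values is n = 7.
Step 3: Since n is odd, the median is the middle value at position 4: 11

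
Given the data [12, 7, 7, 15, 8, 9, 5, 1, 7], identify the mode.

7

Step 1: Count the frequency of each value:
  1: appears 1 time(s)
  5: appears 1 time(s)
  7: appears 3 time(s)
  8: appears 1 time(s)
  9: appears 1 time(s)
  12: appears 1 time(s)
  15: appears 1 time(s)
Step 2: The value 7 appears most frequently (3 times).
Step 3: Mode = 7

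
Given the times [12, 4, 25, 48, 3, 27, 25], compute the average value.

20.5714

Step 1: Sum all values: 12 + 4 + 25 + 48 + 3 + 27 + 25 = 144
Step 2: Count the number of values: n = 7
Step 3: Mean = sum / n = 144 / 7 = 20.5714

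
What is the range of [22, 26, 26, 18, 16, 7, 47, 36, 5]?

42

Step 1: Identify the maximum value: max = 47
Step 2: Identify the minimum value: min = 5
Step 3: Range = max - min = 47 - 5 = 42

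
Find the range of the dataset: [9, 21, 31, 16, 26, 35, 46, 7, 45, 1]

45

Step 1: Identify the maximum value: max = 46
Step 2: Identify the minimum value: min = 1
Step 3: Range = max - min = 46 - 1 = 45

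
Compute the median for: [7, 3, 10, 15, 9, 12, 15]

10

Step 1: Sort the data in ascending order: [3, 7, 9, 10, 12, 15, 15]
Step 2: The number of values is n = 7.
Step 3: Since n is odd, the median is the middle value at position 4: 10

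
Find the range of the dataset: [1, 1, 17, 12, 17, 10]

16

Step 1: Identify the maximum value: max = 17
Step 2: Identify the minimum value: min = 1
Step 3: Range = max - min = 17 - 1 = 16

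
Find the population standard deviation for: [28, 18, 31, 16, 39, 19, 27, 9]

8.9852

Step 1: Compute the mean: 23.375
Step 2: Sum of squared deviations from the mean: 645.875
Step 3: Population variance = 645.875 / 8 = 80.7344
Step 4: Standard deviation = sqrt(80.7344) = 8.9852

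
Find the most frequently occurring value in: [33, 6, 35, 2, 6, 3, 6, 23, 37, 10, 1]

6

Step 1: Count the frequency of each value:
  1: appears 1 time(s)
  2: appears 1 time(s)
  3: appears 1 time(s)
  6: appears 3 time(s)
  10: appears 1 time(s)
  23: appears 1 time(s)
  33: appears 1 time(s)
  35: appears 1 time(s)
  37: appears 1 time(s)
Step 2: The value 6 appears most frequently (3 times).
Step 3: Mode = 6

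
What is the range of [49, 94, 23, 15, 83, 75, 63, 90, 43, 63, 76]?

79

Step 1: Identify the maximum value: max = 94
Step 2: Identify the minimum value: min = 15
Step 3: Range = max - min = 94 - 15 = 79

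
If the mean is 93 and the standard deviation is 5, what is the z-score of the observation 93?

0

Step 1: Recall the z-score formula: z = (x - mu) / sigma
Step 2: Substitute values: z = (93 - 93) / 5
Step 3: z = 0 / 5 = 0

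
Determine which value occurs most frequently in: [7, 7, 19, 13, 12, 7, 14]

7

Step 1: Count the frequency of each value:
  7: appears 3 time(s)
  12: appears 1 time(s)
  13: appears 1 time(s)
  14: appears 1 time(s)
  19: appears 1 time(s)
Step 2: The value 7 appears most frequently (3 times).
Step 3: Mode = 7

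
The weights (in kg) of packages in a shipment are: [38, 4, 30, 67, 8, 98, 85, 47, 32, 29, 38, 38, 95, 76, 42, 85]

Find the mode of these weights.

38

Step 1: Count the frequency of each value:
  4: appears 1 time(s)
  8: appears 1 time(s)
  29: appears 1 time(s)
  30: appears 1 time(s)
  32: appears 1 time(s)
  38: appears 3 time(s)
  42: appears 1 time(s)
  47: appears 1 time(s)
  67: appears 1 time(s)
  76: appears 1 time(s)
  85: appears 2 time(s)
  95: appears 1 time(s)
  98: appears 1 time(s)
Step 2: The value 38 appears most frequently (3 times).
Step 3: Mode = 38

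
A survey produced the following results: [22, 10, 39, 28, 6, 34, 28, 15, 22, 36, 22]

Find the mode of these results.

22

Step 1: Count the frequency of each value:
  6: appears 1 time(s)
  10: appears 1 time(s)
  15: appears 1 time(s)
  22: appears 3 time(s)
  28: appears 2 time(s)
  34: appears 1 time(s)
  36: appears 1 time(s)
  39: appears 1 time(s)
Step 2: The value 22 appears most frequently (3 times).
Step 3: Mode = 22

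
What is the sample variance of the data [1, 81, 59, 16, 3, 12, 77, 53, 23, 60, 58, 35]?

806.1515

Step 1: Compute the mean: (1 + 81 + 59 + 16 + 3 + 12 + 77 + 53 + 23 + 60 + 58 + 35) / 12 = 39.8333
Step 2: Compute squared deviations from the mean:
  (1 - 39.8333)^2 = 1508.0278
  (81 - 39.8333)^2 = 1694.6944
  (59 - 39.8333)^2 = 367.3611
  (16 - 39.8333)^2 = 568.0278
  (3 - 39.8333)^2 = 1356.6944
  (12 - 39.8333)^2 = 774.6944
  (77 - 39.8333)^2 = 1381.3611
  (53 - 39.8333)^2 = 173.3611
  (23 - 39.8333)^2 = 283.3611
  (60 - 39.8333)^2 = 406.6944
  (58 - 39.8333)^2 = 330.0278
  (35 - 39.8333)^2 = 23.3611
Step 3: Sum of squared deviations = 8867.6667
Step 4: Sample variance = 8867.6667 / 11 = 806.1515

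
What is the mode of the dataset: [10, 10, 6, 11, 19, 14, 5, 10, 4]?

10

Step 1: Count the frequency of each value:
  4: appears 1 time(s)
  5: appears 1 time(s)
  6: appears 1 time(s)
  10: appears 3 time(s)
  11: appears 1 time(s)
  14: appears 1 time(s)
  19: appears 1 time(s)
Step 2: The value 10 appears most frequently (3 times).
Step 3: Mode = 10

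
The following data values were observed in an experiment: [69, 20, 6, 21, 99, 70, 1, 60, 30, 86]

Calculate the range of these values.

98

Step 1: Identify the maximum value: max = 99
Step 2: Identify the minimum value: min = 1
Step 3: Range = max - min = 99 - 1 = 98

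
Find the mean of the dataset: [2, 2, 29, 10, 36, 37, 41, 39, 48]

27.1111

Step 1: Sum all values: 2 + 2 + 29 + 10 + 36 + 37 + 41 + 39 + 48 = 244
Step 2: Count the number of values: n = 9
Step 3: Mean = sum / n = 244 / 9 = 27.1111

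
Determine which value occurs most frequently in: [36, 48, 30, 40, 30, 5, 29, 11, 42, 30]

30

Step 1: Count the frequency of each value:
  5: appears 1 time(s)
  11: appears 1 time(s)
  29: appears 1 time(s)
  30: appears 3 time(s)
  36: appears 1 time(s)
  40: appears 1 time(s)
  42: appears 1 time(s)
  48: appears 1 time(s)
Step 2: The value 30 appears most frequently (3 times).
Step 3: Mode = 30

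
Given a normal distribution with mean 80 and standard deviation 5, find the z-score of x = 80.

0

Step 1: Recall the z-score formula: z = (x - mu) / sigma
Step 2: Substitute values: z = (80 - 80) / 5
Step 3: z = 0 / 5 = 0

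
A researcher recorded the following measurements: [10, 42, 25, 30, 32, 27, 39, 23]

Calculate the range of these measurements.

32

Step 1: Identify the maximum value: max = 42
Step 2: Identify the minimum value: min = 10
Step 3: Range = max - min = 42 - 10 = 32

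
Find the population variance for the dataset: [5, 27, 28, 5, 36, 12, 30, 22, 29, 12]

112.84

Step 1: Compute the mean: (5 + 27 + 28 + 5 + 36 + 12 + 30 + 22 + 29 + 12) / 10 = 20.6
Step 2: Compute squared deviations from the mean:
  (5 - 20.6)^2 = 243.36
  (27 - 20.6)^2 = 40.96
  (28 - 20.6)^2 = 54.76
  (5 - 20.6)^2 = 243.36
  (36 - 20.6)^2 = 237.16
  (12 - 20.6)^2 = 73.96
  (30 - 20.6)^2 = 88.36
  (22 - 20.6)^2 = 1.96
  (29 - 20.6)^2 = 70.56
  (12 - 20.6)^2 = 73.96
Step 3: Sum of squared deviations = 1128.4
Step 4: Population variance = 1128.4 / 10 = 112.84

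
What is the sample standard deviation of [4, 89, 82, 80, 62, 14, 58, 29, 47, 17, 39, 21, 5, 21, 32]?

28.3549

Step 1: Compute the mean: 40
Step 2: Sum of squared deviations from the mean: 11256
Step 3: Sample variance = 11256 / 14 = 804
Step 4: Standard deviation = sqrt(804) = 28.3549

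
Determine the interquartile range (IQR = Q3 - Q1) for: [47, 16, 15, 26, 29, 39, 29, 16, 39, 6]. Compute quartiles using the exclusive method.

23.25

Step 1: Sort the data: [6, 15, 16, 16, 26, 29, 29, 39, 39, 47]
Step 2: n = 10
Step 3: Using the exclusive quartile method:
  Q1 = 15.75
  Q2 (median) = 27.5
  Q3 = 39
  IQR = Q3 - Q1 = 39 - 15.75 = 23.25
Step 4: IQR = 23.25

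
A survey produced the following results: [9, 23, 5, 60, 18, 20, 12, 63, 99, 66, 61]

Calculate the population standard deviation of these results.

29.6472

Step 1: Compute the mean: 39.6364
Step 2: Sum of squared deviations from the mean: 9668.5455
Step 3: Population variance = 9668.5455 / 11 = 878.9587
Step 4: Standard deviation = sqrt(878.9587) = 29.6472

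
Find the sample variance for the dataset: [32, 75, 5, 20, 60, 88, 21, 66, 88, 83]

989.2889

Step 1: Compute the mean: (32 + 75 + 5 + 20 + 60 + 88 + 21 + 66 + 88 + 83) / 10 = 53.8
Step 2: Compute squared deviations from the mean:
  (32 - 53.8)^2 = 475.24
  (75 - 53.8)^2 = 449.44
  (5 - 53.8)^2 = 2381.44
  (20 - 53.8)^2 = 1142.44
  (60 - 53.8)^2 = 38.44
  (88 - 53.8)^2 = 1169.64
  (21 - 53.8)^2 = 1075.84
  (66 - 53.8)^2 = 148.84
  (88 - 53.8)^2 = 1169.64
  (83 - 53.8)^2 = 852.64
Step 3: Sum of squared deviations = 8903.6
Step 4: Sample variance = 8903.6 / 9 = 989.2889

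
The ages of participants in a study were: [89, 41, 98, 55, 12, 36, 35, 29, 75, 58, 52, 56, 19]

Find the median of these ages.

52

Step 1: Sort the data in ascending order: [12, 19, 29, 35, 36, 41, 52, 55, 56, 58, 75, 89, 98]
Step 2: The number of values is n = 13.
Step 3: Since n is odd, the median is the middle value at position 7: 52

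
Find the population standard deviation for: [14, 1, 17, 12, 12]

5.4185

Step 1: Compute the mean: 11.2
Step 2: Sum of squared deviations from the mean: 146.8
Step 3: Population variance = 146.8 / 5 = 29.36
Step 4: Standard deviation = sqrt(29.36) = 5.4185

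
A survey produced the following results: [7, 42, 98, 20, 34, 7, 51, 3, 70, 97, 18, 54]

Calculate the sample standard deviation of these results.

33.3906

Step 1: Compute the mean: 41.75
Step 2: Sum of squared deviations from the mean: 12264.25
Step 3: Sample variance = 12264.25 / 11 = 1114.9318
Step 4: Standard deviation = sqrt(1114.9318) = 33.3906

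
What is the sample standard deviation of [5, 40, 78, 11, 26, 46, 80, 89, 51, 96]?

32.5091

Step 1: Compute the mean: 52.2
Step 2: Sum of squared deviations from the mean: 9511.6
Step 3: Sample variance = 9511.6 / 9 = 1056.8444
Step 4: Standard deviation = sqrt(1056.8444) = 32.5091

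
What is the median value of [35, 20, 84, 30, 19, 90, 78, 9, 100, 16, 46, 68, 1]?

35

Step 1: Sort the data in ascending order: [1, 9, 16, 19, 20, 30, 35, 46, 68, 78, 84, 90, 100]
Step 2: The number of values is n = 13.
Step 3: Since n is odd, the median is the middle value at position 7: 35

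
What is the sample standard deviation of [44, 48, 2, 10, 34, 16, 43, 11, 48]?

18.5345

Step 1: Compute the mean: 28.4444
Step 2: Sum of squared deviations from the mean: 2748.2222
Step 3: Sample variance = 2748.2222 / 8 = 343.5278
Step 4: Standard deviation = sqrt(343.5278) = 18.5345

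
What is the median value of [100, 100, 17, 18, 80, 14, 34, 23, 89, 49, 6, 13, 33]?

33

Step 1: Sort the data in ascending order: [6, 13, 14, 17, 18, 23, 33, 34, 49, 80, 89, 100, 100]
Step 2: The number of values is n = 13.
Step 3: Since n is odd, the median is the middle value at position 7: 33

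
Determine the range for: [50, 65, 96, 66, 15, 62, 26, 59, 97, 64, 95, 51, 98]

83

Step 1: Identify the maximum value: max = 98
Step 2: Identify the minimum value: min = 15
Step 3: Range = max - min = 98 - 15 = 83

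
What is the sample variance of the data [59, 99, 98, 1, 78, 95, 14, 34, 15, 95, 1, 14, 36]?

1556.8077

Step 1: Compute the mean: (59 + 99 + 98 + 1 + 78 + 95 + 14 + 34 + 15 + 95 + 1 + 14 + 36) / 13 = 49.1538
Step 2: Compute squared deviations from the mean:
  (59 - 49.1538)^2 = 96.9467
  (99 - 49.1538)^2 = 2484.6391
  (98 - 49.1538)^2 = 2385.9467
  (1 - 49.1538)^2 = 2318.7929
  (78 - 49.1538)^2 = 832.1006
  (95 - 49.1538)^2 = 2101.8698
  (14 - 49.1538)^2 = 1235.7929
  (34 - 49.1538)^2 = 229.6391
  (15 - 49.1538)^2 = 1166.4852
  (95 - 49.1538)^2 = 2101.8698
  (1 - 49.1538)^2 = 2318.7929
  (14 - 49.1538)^2 = 1235.7929
  (36 - 49.1538)^2 = 173.0237
Step 3: Sum of squared deviations = 18681.6923
Step 4: Sample variance = 18681.6923 / 12 = 1556.8077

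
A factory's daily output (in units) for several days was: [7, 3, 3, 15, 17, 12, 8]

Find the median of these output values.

8

Step 1: Sort the data in ascending order: [3, 3, 7, 8, 12, 15, 17]
Step 2: The number of values is n = 7.
Step 3: Since n is odd, the median is the middle value at position 4: 8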